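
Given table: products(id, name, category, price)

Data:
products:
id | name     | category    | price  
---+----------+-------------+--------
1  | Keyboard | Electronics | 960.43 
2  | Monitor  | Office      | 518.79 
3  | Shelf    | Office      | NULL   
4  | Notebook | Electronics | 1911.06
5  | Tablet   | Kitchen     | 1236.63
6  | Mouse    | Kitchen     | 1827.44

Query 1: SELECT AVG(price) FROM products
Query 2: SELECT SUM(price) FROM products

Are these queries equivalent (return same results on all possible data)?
No, not equivalent

Query 1 returns: [(1290.8700000000001,)]
Query 2 returns: [(6454.35,)]

Reason: AVG vs SUM give different aggregate values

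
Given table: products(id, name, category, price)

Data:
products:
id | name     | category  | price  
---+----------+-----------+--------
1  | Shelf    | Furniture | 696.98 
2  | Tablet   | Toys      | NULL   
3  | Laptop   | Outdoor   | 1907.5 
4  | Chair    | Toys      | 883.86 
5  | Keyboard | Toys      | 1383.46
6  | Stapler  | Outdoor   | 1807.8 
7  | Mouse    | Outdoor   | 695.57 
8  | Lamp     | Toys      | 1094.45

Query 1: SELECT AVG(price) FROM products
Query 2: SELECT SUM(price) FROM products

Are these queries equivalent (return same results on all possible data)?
No, not equivalent

Query 1 returns: [(1209.9457142857143,)]
Query 2 returns: [(8469.62,)]

Reason: AVG vs SUM give different aggregate values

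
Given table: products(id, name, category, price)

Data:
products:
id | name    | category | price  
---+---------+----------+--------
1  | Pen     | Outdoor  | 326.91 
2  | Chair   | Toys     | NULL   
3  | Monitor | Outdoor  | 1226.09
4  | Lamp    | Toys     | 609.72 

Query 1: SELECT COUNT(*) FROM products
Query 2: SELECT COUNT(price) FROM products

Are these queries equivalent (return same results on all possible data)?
No, not equivalent

Query 1 returns: [(4,)]
Query 2 returns: [(3,)]

Reason: COUNT(*) includes NULLs, COUNT(column) excludes them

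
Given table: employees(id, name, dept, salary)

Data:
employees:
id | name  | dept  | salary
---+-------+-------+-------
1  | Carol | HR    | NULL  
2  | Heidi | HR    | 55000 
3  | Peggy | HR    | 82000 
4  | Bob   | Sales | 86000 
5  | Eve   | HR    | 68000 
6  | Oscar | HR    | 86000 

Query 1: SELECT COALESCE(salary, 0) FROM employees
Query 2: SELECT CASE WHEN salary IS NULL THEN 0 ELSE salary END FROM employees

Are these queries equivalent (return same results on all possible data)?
Yes, equivalent

Both queries return: [(0,), (55000,), (68000,), (82000,), (86000,), (86000,)]

Reason: COALESCE vs CASE for NULL handling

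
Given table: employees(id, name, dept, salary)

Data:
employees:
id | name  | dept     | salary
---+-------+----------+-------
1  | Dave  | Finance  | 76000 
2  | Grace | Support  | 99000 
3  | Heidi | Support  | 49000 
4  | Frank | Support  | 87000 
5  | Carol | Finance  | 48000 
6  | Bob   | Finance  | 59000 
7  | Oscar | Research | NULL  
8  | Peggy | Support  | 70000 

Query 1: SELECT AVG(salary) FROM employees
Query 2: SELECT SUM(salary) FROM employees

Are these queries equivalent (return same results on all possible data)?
No, not equivalent

Query 1 returns: [(69714.28571428571,)]
Query 2 returns: [(488000,)]

Reason: AVG vs SUM give different aggregate values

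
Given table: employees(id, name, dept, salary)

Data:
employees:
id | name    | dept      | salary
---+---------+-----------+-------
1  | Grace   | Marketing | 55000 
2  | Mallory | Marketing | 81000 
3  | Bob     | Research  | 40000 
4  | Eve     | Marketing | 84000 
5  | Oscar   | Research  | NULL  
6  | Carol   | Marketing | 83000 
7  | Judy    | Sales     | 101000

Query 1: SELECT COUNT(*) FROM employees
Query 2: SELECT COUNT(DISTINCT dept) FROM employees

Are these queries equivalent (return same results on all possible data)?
No, not equivalent

Query 1 returns: [(7,)]
Query 2 returns: [(3,)]

Reason: COUNT(*) counts rows, COUNT(DISTINCT dept) counts unique depts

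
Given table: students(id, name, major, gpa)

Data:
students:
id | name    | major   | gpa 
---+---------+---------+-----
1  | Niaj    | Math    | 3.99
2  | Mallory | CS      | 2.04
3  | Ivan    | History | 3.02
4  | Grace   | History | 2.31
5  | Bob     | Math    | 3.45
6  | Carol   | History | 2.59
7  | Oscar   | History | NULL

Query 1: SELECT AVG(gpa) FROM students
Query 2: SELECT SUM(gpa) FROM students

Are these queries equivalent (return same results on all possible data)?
No, not equivalent

Query 1 returns: [(2.9,)]
Query 2 returns: [(17.4,)]

Reason: AVG vs SUM give different aggregate values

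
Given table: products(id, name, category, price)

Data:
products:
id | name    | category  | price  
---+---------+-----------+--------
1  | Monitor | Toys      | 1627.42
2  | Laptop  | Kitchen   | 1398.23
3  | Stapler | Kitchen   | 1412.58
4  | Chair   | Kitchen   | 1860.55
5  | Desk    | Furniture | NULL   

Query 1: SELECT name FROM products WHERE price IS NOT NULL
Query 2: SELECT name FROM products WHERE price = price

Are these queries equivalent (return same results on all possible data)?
Yes, equivalent

Both queries return: [('Chair',), ('Laptop',), ('Monitor',), ('Stapler',)]

Reason: IS NOT NULL vs self-equality (both exclude NULLs)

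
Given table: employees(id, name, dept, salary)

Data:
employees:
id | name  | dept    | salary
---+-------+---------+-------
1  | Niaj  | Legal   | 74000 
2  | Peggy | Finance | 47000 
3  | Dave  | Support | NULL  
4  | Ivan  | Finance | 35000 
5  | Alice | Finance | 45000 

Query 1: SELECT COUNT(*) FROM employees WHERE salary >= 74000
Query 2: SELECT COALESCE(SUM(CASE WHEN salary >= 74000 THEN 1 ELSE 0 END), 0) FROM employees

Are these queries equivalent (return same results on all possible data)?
Yes, equivalent

Both queries return: [(1,)]

Reason: COUNT with WHERE vs conditional SUM (COALESCE handles empty-table NULL)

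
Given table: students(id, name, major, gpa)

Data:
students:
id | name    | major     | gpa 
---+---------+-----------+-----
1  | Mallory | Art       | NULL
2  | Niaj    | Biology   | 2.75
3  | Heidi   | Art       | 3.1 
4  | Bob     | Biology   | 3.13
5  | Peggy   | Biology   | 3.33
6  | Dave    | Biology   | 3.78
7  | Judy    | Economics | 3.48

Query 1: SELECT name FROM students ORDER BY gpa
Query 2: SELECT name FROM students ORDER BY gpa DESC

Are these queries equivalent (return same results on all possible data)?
No, not equivalent

Query 1 returns: [('Mallory',), ('Niaj',), ('Heidi',), ('Bob',), ('Peggy',), ('Judy',), ('Dave',)]
Query 2 returns: [('Dave',), ('Judy',), ('Peggy',), ('Bob',), ('Heidi',), ('Niaj',), ('Mallory',)]

Reason: ASC vs DESC gives opposite ordering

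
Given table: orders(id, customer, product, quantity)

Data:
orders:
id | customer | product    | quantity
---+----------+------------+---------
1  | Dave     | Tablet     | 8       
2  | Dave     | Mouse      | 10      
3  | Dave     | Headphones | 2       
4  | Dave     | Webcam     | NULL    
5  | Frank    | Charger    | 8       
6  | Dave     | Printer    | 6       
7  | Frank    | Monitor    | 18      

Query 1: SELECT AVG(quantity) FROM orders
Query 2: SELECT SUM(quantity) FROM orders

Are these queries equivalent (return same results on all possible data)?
No, not equivalent

Query 1 returns: [(8.666666666666666,)]
Query 2 returns: [(52,)]

Reason: AVG vs SUM give different aggregate values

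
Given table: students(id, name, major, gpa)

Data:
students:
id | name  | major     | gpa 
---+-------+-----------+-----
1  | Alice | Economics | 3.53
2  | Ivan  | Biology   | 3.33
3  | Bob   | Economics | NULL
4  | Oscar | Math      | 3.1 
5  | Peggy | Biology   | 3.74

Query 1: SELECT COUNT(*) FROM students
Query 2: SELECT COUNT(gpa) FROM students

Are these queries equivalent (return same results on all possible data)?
No, not equivalent

Query 1 returns: [(5,)]
Query 2 returns: [(4,)]

Reason: COUNT(*) includes NULLs, COUNT(column) excludes them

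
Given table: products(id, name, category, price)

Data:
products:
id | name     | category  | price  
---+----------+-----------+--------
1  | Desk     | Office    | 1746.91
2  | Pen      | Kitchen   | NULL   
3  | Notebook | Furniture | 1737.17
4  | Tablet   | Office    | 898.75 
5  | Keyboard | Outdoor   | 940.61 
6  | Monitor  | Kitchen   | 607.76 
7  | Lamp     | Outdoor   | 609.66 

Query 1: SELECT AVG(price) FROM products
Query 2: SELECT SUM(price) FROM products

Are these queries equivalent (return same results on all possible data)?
No, not equivalent

Query 1 returns: [(1090.1433333333334,)]
Query 2 returns: [(6540.860000000001,)]

Reason: AVG vs SUM give different aggregate values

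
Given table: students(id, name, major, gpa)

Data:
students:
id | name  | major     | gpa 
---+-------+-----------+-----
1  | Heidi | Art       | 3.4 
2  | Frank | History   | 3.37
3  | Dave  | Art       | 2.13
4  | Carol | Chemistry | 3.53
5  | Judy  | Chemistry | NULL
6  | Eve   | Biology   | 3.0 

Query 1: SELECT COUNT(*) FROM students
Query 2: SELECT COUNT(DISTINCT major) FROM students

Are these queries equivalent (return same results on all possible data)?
No, not equivalent

Query 1 returns: [(6,)]
Query 2 returns: [(4,)]

Reason: COUNT(*) counts rows, COUNT(DISTINCT major) counts unique majors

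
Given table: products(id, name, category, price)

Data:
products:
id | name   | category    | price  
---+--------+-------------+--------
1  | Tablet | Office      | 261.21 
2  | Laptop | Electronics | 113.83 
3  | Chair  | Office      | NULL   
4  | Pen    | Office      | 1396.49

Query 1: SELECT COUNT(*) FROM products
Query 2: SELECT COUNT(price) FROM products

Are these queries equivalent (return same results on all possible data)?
No, not equivalent

Query 1 returns: [(4,)]
Query 2 returns: [(3,)]

Reason: COUNT(*) includes NULLs, COUNT(column) excludes them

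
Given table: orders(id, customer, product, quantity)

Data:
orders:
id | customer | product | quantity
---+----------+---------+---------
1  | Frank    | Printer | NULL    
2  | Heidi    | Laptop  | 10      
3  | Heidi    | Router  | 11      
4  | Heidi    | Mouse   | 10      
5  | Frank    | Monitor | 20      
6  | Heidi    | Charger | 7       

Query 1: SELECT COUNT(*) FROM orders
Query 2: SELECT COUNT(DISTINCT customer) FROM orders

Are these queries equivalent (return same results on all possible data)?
No, not equivalent

Query 1 returns: [(6,)]
Query 2 returns: [(2,)]

Reason: COUNT(*) counts rows, COUNT(DISTINCT customer) counts unique customers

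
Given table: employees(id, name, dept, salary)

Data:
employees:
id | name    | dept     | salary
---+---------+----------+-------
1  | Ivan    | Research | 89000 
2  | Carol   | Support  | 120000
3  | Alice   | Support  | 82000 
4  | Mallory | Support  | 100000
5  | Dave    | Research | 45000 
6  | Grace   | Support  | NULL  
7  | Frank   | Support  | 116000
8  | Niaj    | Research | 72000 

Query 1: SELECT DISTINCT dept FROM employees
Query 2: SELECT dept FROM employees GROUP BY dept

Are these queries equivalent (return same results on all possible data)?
Yes, equivalent

Both queries return: [('Research',), ('Support',)]

Reason: Both get unique depts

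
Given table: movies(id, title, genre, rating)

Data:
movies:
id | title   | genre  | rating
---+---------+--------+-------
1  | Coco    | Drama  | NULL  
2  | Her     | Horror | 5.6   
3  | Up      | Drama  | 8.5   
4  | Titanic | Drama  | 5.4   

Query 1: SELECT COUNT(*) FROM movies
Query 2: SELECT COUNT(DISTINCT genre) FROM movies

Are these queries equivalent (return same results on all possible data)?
No, not equivalent

Query 1 returns: [(4,)]
Query 2 returns: [(2,)]

Reason: COUNT(*) counts rows, COUNT(DISTINCT genre) counts unique genres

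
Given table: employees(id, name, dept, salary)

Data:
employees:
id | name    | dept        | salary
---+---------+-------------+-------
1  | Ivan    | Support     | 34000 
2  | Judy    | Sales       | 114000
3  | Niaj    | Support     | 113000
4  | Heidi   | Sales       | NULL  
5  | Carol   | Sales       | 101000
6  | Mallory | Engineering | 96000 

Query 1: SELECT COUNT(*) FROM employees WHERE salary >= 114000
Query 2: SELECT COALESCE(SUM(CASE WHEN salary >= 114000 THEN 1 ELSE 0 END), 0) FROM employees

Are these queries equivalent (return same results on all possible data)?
Yes, equivalent

Both queries return: [(1,)]

Reason: COUNT with WHERE vs conditional SUM (COALESCE handles empty-table NULL)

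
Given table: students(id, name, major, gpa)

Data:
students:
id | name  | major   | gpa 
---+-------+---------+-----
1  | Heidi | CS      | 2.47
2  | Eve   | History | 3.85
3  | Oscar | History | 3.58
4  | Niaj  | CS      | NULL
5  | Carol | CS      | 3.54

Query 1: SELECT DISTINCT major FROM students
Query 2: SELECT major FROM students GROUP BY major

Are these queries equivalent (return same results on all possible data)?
Yes, equivalent

Both queries return: [('CS',), ('History',)]

Reason: Both get unique majors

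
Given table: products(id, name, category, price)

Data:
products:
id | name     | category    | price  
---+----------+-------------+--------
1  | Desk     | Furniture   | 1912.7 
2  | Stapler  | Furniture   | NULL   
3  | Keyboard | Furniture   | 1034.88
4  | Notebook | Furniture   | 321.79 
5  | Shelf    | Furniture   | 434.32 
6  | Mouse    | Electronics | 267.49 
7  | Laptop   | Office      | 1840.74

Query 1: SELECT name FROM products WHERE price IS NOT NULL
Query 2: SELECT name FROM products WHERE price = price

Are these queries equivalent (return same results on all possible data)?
Yes, equivalent

Both queries return: [('Desk',), ('Keyboard',), ('Laptop',), ('Mouse',), ('Notebook',), ('Shelf',)]

Reason: IS NOT NULL vs self-equality (both exclude NULLs)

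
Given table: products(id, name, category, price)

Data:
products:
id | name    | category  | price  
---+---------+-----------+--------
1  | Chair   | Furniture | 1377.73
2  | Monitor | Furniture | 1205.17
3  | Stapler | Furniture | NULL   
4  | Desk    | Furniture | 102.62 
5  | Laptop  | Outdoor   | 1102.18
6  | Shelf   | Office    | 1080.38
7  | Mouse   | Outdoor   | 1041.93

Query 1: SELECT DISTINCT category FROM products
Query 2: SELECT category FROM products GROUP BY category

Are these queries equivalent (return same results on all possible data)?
Yes, equivalent

Both queries return: [('Furniture',), ('Office',), ('Outdoor',)]

Reason: Both get unique categorys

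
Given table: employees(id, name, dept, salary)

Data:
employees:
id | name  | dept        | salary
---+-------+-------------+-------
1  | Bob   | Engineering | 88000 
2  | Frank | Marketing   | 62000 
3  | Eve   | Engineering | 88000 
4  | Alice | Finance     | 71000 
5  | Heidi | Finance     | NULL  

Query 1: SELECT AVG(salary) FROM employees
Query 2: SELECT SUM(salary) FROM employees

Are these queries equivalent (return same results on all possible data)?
No, not equivalent

Query 1 returns: [(77250.0,)]
Query 2 returns: [(309000,)]

Reason: AVG vs SUM give different aggregate values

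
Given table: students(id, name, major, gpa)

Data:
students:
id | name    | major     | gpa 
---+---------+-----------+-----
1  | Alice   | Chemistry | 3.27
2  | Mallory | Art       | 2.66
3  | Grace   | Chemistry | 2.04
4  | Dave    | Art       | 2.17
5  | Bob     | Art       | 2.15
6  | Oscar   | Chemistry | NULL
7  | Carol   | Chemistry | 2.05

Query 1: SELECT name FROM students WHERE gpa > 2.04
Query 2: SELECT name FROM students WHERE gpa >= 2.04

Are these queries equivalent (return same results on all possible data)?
No, not equivalent

Query 1 returns: [('Alice',), ('Mallory',), ('Dave',), ('Bob',), ('Carol',)]
Query 2 returns: [('Alice',), ('Mallory',), ('Grace',), ('Dave',), ('Bob',), ('Carol',)]

Reason: > vs >= gives different results when gpa = 2.04 exists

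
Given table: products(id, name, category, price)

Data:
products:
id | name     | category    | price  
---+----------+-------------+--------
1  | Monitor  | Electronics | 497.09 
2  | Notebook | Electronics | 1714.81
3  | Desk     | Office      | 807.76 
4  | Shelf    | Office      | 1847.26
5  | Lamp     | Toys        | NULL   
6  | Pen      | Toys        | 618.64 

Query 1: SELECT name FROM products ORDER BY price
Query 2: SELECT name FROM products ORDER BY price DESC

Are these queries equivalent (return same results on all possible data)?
No, not equivalent

Query 1 returns: [('Lamp',), ('Monitor',), ('Pen',), ('Desk',), ('Notebook',), ('Shelf',)]
Query 2 returns: [('Shelf',), ('Notebook',), ('Desk',), ('Pen',), ('Monitor',), ('Lamp',)]

Reason: ASC vs DESC gives opposite ordering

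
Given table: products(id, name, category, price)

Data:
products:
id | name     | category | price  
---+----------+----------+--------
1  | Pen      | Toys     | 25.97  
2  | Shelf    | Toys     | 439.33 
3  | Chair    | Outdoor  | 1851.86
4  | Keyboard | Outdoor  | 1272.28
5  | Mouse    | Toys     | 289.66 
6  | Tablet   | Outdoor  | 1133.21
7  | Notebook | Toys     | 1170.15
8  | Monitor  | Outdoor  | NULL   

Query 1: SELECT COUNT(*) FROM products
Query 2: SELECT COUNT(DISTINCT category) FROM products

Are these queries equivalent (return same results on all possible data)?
No, not equivalent

Query 1 returns: [(8,)]
Query 2 returns: [(2,)]

Reason: COUNT(*) counts rows, COUNT(DISTINCT category) counts unique categorys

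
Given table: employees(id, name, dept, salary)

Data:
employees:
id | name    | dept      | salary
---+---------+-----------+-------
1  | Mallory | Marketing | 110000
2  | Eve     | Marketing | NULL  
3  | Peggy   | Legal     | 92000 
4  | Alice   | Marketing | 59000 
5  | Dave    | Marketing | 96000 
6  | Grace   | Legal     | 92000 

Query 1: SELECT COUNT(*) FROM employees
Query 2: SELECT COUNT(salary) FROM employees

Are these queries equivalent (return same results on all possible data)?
No, not equivalent

Query 1 returns: [(6,)]
Query 2 returns: [(5,)]

Reason: COUNT(*) includes NULLs, COUNT(column) excludes them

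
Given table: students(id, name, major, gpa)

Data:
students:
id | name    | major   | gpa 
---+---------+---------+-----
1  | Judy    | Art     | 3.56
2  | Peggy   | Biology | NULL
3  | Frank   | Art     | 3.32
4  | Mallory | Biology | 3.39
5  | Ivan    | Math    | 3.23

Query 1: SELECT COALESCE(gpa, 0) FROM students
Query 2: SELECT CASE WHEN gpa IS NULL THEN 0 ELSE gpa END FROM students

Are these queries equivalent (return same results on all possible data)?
Yes, equivalent

Both queries return: [(0,), (3.23,), (3.32,), (3.39,), (3.56,)]

Reason: COALESCE vs CASE for NULL handling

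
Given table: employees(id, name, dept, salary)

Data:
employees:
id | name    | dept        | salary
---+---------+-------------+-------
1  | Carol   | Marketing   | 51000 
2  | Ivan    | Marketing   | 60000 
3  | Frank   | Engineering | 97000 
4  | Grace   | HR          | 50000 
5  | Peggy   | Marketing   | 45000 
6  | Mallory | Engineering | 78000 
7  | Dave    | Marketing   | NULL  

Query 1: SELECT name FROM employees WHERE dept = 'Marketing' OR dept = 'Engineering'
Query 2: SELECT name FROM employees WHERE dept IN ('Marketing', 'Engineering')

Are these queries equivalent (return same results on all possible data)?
Yes, equivalent

Both queries return: [('Carol',), ('Dave',), ('Frank',), ('Ivan',), ('Mallory',), ('Peggy',)]

Reason: OR vs IN are equivalent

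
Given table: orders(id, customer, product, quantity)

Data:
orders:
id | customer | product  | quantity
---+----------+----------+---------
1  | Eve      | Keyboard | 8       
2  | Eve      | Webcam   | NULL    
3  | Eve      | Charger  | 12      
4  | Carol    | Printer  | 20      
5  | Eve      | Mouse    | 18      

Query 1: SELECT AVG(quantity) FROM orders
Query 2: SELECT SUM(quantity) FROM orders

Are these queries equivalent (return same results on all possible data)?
No, not equivalent

Query 1 returns: [(14.5,)]
Query 2 returns: [(58,)]

Reason: AVG vs SUM give different aggregate values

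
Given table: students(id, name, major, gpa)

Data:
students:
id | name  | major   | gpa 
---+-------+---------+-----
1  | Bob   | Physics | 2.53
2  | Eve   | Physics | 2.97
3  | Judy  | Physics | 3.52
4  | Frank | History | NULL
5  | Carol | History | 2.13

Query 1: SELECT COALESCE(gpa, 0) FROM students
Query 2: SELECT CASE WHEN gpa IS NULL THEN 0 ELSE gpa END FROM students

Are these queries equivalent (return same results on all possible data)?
Yes, equivalent

Both queries return: [(0,), (2.13,), (2.53,), (2.97,), (3.52,)]

Reason: COALESCE vs CASE for NULL handling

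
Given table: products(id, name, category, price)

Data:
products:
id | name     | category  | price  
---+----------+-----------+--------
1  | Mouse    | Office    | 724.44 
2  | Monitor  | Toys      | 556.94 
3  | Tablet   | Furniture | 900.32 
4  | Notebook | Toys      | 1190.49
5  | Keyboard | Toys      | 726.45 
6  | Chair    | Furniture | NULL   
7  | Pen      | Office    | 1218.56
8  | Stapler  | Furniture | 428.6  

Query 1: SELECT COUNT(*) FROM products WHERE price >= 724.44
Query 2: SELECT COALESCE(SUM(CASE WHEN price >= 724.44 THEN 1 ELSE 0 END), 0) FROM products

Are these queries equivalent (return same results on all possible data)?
Yes, equivalent

Both queries return: [(5,)]

Reason: COUNT with WHERE vs conditional SUM (COALESCE handles empty-table NULL)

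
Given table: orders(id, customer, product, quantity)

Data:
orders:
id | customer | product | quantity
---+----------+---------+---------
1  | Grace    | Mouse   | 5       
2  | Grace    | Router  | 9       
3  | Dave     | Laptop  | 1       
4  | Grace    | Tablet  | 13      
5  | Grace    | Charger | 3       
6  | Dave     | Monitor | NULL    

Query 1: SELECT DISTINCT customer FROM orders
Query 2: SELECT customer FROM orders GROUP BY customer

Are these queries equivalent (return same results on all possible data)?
Yes, equivalent

Both queries return: [('Dave',), ('Grace',)]

Reason: Both get unique customers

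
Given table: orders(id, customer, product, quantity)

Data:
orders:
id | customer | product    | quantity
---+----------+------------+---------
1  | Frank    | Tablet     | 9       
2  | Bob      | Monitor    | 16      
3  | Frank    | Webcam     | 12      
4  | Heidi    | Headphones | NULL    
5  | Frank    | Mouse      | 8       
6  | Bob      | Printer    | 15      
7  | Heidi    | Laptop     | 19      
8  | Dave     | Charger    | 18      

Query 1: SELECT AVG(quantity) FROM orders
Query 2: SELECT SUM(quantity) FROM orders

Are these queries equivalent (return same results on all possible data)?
No, not equivalent

Query 1 returns: [(13.857142857142858,)]
Query 2 returns: [(97,)]

Reason: AVG vs SUM give different aggregate values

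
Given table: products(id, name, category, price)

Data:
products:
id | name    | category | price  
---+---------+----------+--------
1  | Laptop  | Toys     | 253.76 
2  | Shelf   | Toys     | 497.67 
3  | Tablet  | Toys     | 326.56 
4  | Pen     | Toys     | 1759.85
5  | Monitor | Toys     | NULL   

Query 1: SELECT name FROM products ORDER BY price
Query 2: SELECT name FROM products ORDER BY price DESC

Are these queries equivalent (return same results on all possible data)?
No, not equivalent

Query 1 returns: [('Monitor',), ('Laptop',), ('Tablet',), ('Shelf',), ('Pen',)]
Query 2 returns: [('Pen',), ('Shelf',), ('Tablet',), ('Laptop',), ('Monitor',)]

Reason: ASC vs DESC gives opposite ordering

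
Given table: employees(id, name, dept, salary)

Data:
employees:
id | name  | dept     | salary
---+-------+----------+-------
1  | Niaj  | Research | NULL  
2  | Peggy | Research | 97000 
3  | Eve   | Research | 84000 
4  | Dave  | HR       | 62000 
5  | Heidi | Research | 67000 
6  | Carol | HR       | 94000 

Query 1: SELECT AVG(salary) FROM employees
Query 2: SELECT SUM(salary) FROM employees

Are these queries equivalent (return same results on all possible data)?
No, not equivalent

Query 1 returns: [(80800.0,)]
Query 2 returns: [(404000,)]

Reason: AVG vs SUM give different aggregate values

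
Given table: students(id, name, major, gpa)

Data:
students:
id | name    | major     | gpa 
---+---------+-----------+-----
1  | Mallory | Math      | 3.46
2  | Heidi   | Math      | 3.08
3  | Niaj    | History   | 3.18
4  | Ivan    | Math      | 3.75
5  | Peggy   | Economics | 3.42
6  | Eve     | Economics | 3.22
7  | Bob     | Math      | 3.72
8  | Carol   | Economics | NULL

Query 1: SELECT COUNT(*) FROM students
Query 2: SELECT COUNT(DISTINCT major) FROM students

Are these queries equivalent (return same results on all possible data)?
No, not equivalent

Query 1 returns: [(8,)]
Query 2 returns: [(3,)]

Reason: COUNT(*) counts rows, COUNT(DISTINCT major) counts unique majors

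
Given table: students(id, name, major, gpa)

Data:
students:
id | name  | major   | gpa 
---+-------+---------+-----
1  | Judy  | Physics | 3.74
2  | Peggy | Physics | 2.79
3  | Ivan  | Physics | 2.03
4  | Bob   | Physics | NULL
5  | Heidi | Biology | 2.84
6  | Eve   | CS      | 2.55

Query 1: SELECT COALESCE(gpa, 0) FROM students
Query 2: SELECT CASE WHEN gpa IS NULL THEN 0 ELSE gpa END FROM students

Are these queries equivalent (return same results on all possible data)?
Yes, equivalent

Both queries return: [(0,), (2.03,), (2.55,), (2.79,), (2.84,), (3.74,)]

Reason: COALESCE vs CASE for NULL handling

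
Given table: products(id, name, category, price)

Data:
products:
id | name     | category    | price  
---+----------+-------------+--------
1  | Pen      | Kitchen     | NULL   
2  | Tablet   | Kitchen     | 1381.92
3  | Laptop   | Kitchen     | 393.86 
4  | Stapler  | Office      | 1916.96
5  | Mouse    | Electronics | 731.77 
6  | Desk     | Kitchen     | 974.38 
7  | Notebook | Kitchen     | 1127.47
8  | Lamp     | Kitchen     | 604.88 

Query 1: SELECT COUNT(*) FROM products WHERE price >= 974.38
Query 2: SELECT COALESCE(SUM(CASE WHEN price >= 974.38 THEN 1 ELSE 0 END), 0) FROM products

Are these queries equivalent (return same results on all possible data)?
Yes, equivalent

Both queries return: [(4,)]

Reason: COUNT with WHERE vs conditional SUM (COALESCE handles empty-table NULL)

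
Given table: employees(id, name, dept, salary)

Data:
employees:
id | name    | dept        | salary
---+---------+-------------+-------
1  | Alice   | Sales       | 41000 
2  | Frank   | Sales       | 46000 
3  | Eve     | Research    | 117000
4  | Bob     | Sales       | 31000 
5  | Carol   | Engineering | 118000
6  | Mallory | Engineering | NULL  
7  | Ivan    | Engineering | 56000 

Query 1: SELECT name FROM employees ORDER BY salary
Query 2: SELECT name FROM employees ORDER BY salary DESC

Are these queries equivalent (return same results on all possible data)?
No, not equivalent

Query 1 returns: [('Mallory',), ('Bob',), ('Alice',), ('Frank',), ('Ivan',), ('Eve',), ('Carol',)]
Query 2 returns: [('Carol',), ('Eve',), ('Ivan',), ('Frank',), ('Alice',), ('Bob',), ('Mallory',)]

Reason: ASC vs DESC gives opposite ordering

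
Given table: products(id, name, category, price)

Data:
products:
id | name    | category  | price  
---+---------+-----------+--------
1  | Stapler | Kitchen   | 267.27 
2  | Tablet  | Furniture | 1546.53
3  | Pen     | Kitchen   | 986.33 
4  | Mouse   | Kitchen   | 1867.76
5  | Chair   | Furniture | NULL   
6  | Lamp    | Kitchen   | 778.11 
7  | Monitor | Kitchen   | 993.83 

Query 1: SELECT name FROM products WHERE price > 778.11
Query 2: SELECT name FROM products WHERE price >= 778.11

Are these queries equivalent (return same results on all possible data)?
No, not equivalent

Query 1 returns: [('Tablet',), ('Pen',), ('Mouse',), ('Monitor',)]
Query 2 returns: [('Tablet',), ('Pen',), ('Mouse',), ('Lamp',), ('Monitor',)]

Reason: > vs >= gives different results when price = 778.11 exists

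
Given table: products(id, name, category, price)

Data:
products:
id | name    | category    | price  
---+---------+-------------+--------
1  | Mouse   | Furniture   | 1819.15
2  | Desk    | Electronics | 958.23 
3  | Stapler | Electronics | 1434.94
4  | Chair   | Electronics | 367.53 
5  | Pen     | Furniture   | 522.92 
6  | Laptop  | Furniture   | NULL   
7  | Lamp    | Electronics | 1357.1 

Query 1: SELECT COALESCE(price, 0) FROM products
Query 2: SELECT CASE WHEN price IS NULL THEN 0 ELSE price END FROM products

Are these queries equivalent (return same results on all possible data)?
Yes, equivalent

Both queries return: [(0,), (367.53,), (522.92,), (958.23,), (1357.1,), (1434.94,), (1819.15,)]

Reason: COALESCE vs CASE for NULL handling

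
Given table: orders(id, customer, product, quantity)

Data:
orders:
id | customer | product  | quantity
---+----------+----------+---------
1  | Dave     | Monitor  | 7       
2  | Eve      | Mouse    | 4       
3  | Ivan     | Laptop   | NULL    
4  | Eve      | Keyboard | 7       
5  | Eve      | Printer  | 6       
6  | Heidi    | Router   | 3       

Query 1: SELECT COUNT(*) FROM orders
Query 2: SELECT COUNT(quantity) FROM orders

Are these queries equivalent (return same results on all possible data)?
No, not equivalent

Query 1 returns: [(6,)]
Query 2 returns: [(5,)]

Reason: COUNT(*) includes NULLs, COUNT(column) excludes them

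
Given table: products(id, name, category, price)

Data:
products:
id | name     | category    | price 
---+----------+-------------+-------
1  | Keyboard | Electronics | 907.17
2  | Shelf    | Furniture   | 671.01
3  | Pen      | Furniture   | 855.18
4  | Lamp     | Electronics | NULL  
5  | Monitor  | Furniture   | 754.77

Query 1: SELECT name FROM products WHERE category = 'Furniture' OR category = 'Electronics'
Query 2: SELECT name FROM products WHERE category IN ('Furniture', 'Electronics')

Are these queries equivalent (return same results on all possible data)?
Yes, equivalent

Both queries return: [('Keyboard',), ('Lamp',), ('Monitor',), ('Pen',), ('Shelf',)]

Reason: OR vs IN are equivalent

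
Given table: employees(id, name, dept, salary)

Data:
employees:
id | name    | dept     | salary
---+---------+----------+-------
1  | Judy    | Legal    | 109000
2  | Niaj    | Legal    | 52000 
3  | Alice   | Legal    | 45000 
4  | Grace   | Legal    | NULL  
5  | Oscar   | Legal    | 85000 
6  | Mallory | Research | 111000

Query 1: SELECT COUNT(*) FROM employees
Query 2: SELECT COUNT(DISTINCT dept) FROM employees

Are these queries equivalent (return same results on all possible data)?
No, not equivalent

Query 1 returns: [(6,)]
Query 2 returns: [(2,)]

Reason: COUNT(*) counts rows, COUNT(DISTINCT dept) counts unique depts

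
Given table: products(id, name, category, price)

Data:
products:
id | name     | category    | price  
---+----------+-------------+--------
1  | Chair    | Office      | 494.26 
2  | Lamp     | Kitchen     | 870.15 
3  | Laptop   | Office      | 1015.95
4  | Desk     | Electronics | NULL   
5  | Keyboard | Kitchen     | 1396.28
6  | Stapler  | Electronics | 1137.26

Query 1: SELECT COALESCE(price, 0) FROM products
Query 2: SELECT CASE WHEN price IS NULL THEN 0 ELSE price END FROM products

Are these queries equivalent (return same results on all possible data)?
Yes, equivalent

Both queries return: [(0,), (494.26,), (870.15,), (1015.95,), (1137.26,), (1396.28,)]

Reason: COALESCE vs CASE for NULL handling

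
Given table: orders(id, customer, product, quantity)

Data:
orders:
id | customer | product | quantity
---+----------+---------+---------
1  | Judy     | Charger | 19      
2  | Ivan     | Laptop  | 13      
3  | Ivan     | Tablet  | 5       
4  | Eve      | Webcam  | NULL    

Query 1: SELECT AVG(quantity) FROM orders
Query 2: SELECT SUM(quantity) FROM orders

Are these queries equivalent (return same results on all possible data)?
No, not equivalent

Query 1 returns: [(12.333333333333334,)]
Query 2 returns: [(37,)]

Reason: AVG vs SUM give different aggregate values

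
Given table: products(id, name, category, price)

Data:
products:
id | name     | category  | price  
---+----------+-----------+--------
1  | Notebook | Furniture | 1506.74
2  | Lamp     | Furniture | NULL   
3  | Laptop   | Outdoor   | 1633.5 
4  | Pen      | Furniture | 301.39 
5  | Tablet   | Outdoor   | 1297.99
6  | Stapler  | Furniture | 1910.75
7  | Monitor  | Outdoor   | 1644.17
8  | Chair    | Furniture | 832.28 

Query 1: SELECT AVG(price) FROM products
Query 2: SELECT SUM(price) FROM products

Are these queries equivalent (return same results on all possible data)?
No, not equivalent

Query 1 returns: [(1303.8314285714284,)]
Query 2 returns: [(9126.82,)]

Reason: AVG vs SUM give different aggregate values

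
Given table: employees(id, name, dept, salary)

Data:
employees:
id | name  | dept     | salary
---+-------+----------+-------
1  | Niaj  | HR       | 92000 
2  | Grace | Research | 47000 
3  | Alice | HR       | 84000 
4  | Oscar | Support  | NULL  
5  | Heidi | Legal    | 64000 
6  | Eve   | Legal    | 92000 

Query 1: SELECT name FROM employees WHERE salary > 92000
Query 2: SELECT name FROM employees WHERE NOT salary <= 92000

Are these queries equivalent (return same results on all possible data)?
Yes, equivalent

Both queries return: []

Reason: Both filter salary > 92000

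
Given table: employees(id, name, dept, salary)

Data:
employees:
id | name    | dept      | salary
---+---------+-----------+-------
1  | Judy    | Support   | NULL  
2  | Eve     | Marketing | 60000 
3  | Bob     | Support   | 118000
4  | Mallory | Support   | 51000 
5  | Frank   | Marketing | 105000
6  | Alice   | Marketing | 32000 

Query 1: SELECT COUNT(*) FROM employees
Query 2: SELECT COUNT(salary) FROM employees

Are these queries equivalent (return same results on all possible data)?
No, not equivalent

Query 1 returns: [(6,)]
Query 2 returns: [(5,)]

Reason: COUNT(*) includes NULLs, COUNT(column) excludes them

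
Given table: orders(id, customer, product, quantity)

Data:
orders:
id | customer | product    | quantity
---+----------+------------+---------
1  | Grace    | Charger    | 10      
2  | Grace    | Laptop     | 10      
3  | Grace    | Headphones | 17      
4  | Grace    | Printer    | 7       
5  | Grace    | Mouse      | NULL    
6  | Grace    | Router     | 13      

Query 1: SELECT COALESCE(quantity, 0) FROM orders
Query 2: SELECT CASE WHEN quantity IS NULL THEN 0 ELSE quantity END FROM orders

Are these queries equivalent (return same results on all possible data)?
Yes, equivalent

Both queries return: [(0,), (7,), (10,), (10,), (13,), (17,)]

Reason: COALESCE vs CASE for NULL handling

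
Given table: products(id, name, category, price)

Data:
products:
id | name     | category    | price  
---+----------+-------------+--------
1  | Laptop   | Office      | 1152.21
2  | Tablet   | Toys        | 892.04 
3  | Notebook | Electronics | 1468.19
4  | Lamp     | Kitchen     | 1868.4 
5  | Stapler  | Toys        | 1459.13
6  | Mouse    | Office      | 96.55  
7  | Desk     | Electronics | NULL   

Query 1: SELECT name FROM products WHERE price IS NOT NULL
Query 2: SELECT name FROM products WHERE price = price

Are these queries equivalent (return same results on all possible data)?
Yes, equivalent

Both queries return: [('Lamp',), ('Laptop',), ('Mouse',), ('Notebook',), ('Stapler',), ('Tablet',)]

Reason: IS NOT NULL vs self-equality (both exclude NULLs)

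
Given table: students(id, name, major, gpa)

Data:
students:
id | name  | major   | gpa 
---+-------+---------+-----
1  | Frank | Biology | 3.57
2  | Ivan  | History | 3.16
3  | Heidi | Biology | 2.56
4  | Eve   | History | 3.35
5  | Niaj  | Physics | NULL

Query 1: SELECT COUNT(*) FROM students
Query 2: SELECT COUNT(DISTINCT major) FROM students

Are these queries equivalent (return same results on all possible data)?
No, not equivalent

Query 1 returns: [(5,)]
Query 2 returns: [(3,)]

Reason: COUNT(*) counts rows, COUNT(DISTINCT major) counts unique majors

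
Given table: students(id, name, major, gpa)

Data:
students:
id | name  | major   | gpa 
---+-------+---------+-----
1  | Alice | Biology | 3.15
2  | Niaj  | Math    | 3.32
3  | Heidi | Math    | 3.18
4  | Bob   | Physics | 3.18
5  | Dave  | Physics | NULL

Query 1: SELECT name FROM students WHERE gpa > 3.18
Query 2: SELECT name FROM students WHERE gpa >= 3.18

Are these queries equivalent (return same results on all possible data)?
No, not equivalent

Query 1 returns: [('Niaj',)]
Query 2 returns: [('Niaj',), ('Heidi',), ('Bob',)]

Reason: > vs >= gives different results when gpa = 3.18 exists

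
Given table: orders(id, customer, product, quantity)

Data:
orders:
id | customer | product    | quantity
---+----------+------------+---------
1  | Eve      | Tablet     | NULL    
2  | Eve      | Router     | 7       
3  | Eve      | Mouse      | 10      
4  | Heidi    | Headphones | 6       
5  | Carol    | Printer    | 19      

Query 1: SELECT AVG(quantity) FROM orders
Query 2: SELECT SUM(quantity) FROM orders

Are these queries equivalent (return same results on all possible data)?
No, not equivalent

Query 1 returns: [(10.5,)]
Query 2 returns: [(42,)]

Reason: AVG vs SUM give different aggregate values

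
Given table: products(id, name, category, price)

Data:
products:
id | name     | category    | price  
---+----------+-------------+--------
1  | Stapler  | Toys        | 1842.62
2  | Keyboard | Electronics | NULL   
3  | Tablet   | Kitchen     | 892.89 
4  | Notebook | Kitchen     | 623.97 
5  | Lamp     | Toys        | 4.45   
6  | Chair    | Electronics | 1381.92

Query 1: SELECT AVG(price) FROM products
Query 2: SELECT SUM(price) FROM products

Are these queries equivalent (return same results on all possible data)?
No, not equivalent

Query 1 returns: [(949.1700000000001,)]
Query 2 returns: [(4745.85,)]

Reason: AVG vs SUM give different aggregate values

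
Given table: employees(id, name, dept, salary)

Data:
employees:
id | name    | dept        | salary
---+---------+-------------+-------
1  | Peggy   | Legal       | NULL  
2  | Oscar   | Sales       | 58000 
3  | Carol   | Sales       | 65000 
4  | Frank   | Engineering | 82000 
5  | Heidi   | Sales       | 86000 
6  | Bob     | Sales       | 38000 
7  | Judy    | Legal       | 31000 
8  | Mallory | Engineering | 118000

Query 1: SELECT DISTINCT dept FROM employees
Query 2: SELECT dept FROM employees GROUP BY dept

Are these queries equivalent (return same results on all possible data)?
Yes, equivalent

Both queries return: [('Engineering',), ('Legal',), ('Sales',)]

Reason: Both get unique depts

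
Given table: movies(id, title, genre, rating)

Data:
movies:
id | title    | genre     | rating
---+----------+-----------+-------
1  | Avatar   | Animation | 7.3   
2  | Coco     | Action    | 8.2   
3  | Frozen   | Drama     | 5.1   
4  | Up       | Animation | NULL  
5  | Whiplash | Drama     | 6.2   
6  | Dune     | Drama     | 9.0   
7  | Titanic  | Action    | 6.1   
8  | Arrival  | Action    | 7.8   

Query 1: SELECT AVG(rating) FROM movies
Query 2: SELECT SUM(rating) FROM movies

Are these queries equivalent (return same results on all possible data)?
No, not equivalent

Query 1 returns: [(7.1,)]
Query 2 returns: [(49.699999999999996,)]

Reason: AVG vs SUM give different aggregate values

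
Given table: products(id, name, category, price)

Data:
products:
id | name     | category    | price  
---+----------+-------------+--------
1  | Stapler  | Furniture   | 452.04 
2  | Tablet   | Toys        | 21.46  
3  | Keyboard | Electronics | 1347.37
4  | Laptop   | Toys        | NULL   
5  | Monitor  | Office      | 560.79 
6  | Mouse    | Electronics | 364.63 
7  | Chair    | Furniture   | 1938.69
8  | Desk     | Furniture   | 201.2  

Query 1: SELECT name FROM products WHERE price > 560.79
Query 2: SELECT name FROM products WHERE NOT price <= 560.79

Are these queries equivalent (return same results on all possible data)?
Yes, equivalent

Both queries return: [('Chair',), ('Keyboard',)]

Reason: Both filter price > 560.79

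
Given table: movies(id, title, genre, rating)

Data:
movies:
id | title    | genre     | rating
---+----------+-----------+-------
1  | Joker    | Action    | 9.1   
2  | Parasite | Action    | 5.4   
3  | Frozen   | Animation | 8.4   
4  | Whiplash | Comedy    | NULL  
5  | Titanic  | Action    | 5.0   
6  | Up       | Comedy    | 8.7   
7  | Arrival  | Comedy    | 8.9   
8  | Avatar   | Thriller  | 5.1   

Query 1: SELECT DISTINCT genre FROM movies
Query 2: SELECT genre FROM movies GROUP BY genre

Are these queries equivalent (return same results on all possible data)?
Yes, equivalent

Both queries return: [('Action',), ('Animation',), ('Comedy',), ('Thriller',)]

Reason: Both get unique genres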